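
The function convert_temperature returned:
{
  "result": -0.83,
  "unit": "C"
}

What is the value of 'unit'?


C


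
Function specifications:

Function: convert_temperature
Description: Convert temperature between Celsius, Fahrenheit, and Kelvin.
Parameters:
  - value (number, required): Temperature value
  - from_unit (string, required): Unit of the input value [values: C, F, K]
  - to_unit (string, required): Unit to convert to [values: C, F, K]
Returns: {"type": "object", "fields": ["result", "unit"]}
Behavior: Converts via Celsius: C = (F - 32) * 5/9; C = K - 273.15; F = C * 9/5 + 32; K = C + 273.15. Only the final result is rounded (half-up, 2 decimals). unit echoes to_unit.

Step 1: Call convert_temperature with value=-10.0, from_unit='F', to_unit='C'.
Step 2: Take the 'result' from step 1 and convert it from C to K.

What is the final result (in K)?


Step 1: convert_temperature(value=-10.0, from_unit=F, to_unit=C)
  To C: (-10 - 32) * 5/9 = -23.333333
  Target is C: -23.333333
  Round to 2 decimals: -23.33
  -> result = -23.33 C
Step 2: convert_temperature(value=-23.33, from_unit=C, to_unit=K)
  Input already in C: -23.33
  To K: -23.33 + 273.15 = 249.82
  Round to 2 decimals: 249.82
  -> result = 249.82 K
249.82 K


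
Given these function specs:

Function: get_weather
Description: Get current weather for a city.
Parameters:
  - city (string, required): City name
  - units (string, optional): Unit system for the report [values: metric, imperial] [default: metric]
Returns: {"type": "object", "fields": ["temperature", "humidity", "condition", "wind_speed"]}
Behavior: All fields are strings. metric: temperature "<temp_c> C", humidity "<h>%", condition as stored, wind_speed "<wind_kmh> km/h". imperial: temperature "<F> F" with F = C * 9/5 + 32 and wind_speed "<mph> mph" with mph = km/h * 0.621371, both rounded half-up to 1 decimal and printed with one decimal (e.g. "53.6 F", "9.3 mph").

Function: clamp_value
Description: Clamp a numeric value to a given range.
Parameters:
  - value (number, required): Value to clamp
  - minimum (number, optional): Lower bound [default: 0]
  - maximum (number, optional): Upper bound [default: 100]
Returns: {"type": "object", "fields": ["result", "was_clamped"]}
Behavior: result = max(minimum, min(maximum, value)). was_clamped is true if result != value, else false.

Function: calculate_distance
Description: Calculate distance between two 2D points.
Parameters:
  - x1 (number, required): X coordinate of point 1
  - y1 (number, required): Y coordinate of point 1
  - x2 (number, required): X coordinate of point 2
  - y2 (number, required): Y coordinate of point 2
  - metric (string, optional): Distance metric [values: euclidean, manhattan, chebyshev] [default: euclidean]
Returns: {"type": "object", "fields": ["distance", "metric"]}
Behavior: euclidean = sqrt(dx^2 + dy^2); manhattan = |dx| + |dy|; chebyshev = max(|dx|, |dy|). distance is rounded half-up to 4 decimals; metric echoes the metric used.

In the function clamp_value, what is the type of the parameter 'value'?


The clamp_value spec declares:
  - value (number, required): Value to clamp
Type:
number


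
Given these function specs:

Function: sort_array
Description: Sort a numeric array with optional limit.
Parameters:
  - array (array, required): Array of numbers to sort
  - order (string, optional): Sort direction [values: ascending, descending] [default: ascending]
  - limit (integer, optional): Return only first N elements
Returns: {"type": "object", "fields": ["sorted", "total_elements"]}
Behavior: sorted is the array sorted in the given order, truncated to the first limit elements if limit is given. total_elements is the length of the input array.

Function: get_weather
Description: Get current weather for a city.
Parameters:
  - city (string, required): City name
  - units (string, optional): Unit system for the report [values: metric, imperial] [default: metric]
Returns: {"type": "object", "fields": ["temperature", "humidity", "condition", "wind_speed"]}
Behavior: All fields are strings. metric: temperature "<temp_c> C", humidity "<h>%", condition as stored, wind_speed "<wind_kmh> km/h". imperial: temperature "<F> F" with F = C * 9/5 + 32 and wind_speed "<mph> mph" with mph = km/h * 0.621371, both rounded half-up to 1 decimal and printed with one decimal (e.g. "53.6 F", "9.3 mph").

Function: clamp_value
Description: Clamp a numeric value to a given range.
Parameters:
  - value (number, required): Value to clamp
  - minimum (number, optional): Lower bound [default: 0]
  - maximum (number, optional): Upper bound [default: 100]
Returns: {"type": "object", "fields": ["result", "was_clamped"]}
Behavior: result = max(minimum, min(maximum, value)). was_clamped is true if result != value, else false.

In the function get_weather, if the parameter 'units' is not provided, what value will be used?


The get_weather spec declares:
  - units (string, optional): Unit system for the report [values: metric, imperial] [default: metric]
Default:
metric


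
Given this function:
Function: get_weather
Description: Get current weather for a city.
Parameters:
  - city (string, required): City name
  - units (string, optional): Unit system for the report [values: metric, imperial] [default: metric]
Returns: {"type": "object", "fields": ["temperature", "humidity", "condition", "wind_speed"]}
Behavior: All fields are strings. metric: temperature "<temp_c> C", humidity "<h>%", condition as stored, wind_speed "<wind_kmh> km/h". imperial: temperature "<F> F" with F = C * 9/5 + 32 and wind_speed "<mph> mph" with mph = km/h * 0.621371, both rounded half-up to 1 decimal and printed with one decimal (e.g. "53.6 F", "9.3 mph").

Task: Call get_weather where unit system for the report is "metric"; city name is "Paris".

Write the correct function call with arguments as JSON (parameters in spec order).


Mapping each described value to its parameter name:
  'Unit system for the report' -> units = "metric"
  'City name' -> city = "Paris"
get_weather({"city": "Paris", "units": "metric"})


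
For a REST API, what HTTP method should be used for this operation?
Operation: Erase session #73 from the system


GET = read, POST = create, PUT = update/replace, DELETE = remove
This operation is a removal.
DELETE


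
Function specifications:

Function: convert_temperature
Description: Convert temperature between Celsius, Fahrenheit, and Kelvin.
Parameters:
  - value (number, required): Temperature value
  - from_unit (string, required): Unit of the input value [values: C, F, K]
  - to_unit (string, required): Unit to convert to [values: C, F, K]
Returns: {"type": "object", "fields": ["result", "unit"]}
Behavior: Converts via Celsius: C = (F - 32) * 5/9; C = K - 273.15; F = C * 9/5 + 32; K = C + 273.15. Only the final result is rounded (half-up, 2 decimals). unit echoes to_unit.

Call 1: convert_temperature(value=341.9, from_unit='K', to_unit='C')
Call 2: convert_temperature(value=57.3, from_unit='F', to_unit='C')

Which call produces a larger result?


Call 1:
  To C: 341.9 - 273.15 = 68.75
  Target is C: 68.75
  Round to 2 decimals: 68.75
  -> 68.75 C
Call 2:
  To C: (57.3 - 32) * 5/9 = 14.055556
  Target is C: 14.055556
  Round to 2 decimals: 14.06
  -> 14.06 C
Call 1 (68.75 C)


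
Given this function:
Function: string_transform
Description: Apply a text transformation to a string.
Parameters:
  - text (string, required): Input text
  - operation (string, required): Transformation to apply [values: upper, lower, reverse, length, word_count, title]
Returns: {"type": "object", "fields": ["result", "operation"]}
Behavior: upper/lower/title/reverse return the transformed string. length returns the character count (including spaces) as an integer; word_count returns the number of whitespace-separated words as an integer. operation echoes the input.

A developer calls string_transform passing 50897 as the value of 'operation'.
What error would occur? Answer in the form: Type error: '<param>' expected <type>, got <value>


Spec: 'operation' is declared as string; 50897 is an integer.
Type error: 'operation' expected string, got 50897


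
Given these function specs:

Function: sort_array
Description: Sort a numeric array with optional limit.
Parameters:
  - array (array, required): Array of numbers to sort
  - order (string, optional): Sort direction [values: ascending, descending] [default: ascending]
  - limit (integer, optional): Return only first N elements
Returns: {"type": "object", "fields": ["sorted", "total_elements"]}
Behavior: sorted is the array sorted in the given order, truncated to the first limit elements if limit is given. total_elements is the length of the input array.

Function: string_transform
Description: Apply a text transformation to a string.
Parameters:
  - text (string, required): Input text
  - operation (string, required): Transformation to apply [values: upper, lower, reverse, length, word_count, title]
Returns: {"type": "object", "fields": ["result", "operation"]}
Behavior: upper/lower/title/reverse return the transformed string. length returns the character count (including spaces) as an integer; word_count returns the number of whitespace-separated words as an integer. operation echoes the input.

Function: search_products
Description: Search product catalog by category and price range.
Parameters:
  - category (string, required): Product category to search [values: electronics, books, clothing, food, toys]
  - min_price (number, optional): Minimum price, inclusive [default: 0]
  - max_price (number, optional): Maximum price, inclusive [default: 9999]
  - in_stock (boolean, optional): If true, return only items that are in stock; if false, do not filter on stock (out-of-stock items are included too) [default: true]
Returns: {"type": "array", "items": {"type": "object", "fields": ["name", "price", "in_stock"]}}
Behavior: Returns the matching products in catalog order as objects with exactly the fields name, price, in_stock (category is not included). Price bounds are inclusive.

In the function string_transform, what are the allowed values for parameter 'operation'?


The string_transform spec declares:
  - operation (string, required): Transformation to apply [values: upper, lower, reverse, length, word_count, title]
Allowed values:
upper, lower, reverse, length, word_count, title


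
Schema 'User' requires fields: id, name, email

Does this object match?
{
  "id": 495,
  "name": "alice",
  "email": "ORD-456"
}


Checking required fields... All present.
Valid - all required fields present


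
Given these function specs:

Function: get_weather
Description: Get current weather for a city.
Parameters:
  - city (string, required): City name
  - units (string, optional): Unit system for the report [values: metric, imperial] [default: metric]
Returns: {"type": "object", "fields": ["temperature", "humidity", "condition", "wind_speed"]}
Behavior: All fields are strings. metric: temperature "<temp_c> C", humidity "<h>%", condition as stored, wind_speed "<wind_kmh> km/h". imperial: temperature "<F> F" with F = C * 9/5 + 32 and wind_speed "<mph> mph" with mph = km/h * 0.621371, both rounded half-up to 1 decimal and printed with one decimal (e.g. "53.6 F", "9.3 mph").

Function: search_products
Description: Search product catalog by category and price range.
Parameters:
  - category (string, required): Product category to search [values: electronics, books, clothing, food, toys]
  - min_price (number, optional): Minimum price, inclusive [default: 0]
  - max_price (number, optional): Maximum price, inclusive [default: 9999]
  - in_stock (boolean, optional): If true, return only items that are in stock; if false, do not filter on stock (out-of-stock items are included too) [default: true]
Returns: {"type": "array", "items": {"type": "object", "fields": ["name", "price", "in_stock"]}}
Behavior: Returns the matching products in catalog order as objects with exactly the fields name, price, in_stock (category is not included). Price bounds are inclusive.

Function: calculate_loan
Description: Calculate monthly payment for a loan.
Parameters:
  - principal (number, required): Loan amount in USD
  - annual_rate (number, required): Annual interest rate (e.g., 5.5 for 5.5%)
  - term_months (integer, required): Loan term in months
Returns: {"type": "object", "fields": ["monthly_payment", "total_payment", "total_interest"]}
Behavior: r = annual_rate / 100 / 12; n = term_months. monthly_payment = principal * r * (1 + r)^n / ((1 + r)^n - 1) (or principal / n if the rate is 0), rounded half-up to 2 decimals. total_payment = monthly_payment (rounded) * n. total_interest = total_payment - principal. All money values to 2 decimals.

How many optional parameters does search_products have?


Parameters of search_products: category (required), min_price (optional), max_price (optional), in_stock (optional)
Optional count:
3


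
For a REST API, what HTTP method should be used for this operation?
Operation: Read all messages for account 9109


GET = read, POST = create, PUT = update/replace, DELETE = remove
This operation is a read.
GET


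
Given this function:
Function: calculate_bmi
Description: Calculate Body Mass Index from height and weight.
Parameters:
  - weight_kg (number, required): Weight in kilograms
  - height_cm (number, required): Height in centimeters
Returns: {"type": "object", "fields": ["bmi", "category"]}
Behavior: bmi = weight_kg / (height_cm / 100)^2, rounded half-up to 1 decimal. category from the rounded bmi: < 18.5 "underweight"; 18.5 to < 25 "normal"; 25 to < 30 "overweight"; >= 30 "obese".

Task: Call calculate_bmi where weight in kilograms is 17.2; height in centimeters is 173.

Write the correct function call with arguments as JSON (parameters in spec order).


Mapping each described value to its parameter name:
  'Weight in kilograms' -> weight_kg = 17.2
  'Height in centimeters' -> height_cm = 173
calculate_bmi({"weight_kg": 17.2, "height_cm": 173})


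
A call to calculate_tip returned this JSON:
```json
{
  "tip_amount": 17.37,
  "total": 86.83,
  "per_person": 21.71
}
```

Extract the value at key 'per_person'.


21.71


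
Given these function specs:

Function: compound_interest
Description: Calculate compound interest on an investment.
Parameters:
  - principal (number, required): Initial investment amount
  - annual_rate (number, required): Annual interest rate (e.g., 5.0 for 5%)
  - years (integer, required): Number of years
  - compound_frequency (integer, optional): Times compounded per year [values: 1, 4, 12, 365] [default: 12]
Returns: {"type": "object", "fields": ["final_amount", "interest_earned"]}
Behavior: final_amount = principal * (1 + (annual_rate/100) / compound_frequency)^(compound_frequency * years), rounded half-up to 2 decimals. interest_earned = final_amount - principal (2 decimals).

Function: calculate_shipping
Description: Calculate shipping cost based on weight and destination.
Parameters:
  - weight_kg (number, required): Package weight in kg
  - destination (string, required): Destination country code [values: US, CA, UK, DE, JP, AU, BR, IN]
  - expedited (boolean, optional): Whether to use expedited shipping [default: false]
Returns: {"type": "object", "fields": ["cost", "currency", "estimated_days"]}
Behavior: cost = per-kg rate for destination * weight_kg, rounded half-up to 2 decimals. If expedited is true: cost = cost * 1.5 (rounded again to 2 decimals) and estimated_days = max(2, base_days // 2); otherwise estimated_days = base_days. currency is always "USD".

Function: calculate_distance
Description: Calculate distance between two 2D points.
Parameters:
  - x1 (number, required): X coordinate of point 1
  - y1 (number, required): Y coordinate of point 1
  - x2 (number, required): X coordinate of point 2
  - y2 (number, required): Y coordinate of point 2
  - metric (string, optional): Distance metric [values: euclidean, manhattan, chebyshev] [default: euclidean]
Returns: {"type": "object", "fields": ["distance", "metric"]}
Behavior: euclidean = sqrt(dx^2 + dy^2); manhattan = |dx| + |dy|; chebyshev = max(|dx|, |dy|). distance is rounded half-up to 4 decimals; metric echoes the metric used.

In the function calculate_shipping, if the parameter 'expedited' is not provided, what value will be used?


The calculate_shipping spec declares:
  - expedited (boolean, optional): Whether to use expedited shipping [default: false]
Default:
false


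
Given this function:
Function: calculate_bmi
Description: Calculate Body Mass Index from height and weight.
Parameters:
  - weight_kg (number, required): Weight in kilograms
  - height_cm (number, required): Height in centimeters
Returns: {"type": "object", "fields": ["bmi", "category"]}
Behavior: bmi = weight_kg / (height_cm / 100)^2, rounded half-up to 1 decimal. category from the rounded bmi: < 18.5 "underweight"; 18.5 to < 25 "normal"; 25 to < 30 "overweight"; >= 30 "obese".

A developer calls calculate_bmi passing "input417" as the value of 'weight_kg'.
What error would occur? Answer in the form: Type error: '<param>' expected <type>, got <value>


Spec: 'weight_kg' is declared as number; "input417" is a string.
Type error: 'weight_kg' expected number, got "input417"


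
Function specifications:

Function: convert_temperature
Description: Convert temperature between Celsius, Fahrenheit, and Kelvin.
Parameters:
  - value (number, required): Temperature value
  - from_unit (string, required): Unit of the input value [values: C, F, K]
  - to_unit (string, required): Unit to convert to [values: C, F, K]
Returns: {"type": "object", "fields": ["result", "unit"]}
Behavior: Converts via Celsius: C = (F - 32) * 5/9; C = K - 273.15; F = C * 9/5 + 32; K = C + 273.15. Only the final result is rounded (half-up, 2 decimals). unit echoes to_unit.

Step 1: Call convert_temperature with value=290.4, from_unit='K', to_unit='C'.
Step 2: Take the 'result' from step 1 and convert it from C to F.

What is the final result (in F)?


Step 1: convert_temperature(value=290.4, from_unit=K, to_unit=C)
  To C: 290.4 - 273.15 = 17.25
  Target is C: 17.25
  Round to 2 decimals: 17.25
  -> result = 17.25 C
Step 2: convert_temperature(value=17.25, from_unit=C, to_unit=F)
  Input already in C: 17.25
  To F: 17.25 * 9/5 + 32 = 63.05
  Round to 2 decimals: 63.05
  -> result = 63.05 F
63.05 F


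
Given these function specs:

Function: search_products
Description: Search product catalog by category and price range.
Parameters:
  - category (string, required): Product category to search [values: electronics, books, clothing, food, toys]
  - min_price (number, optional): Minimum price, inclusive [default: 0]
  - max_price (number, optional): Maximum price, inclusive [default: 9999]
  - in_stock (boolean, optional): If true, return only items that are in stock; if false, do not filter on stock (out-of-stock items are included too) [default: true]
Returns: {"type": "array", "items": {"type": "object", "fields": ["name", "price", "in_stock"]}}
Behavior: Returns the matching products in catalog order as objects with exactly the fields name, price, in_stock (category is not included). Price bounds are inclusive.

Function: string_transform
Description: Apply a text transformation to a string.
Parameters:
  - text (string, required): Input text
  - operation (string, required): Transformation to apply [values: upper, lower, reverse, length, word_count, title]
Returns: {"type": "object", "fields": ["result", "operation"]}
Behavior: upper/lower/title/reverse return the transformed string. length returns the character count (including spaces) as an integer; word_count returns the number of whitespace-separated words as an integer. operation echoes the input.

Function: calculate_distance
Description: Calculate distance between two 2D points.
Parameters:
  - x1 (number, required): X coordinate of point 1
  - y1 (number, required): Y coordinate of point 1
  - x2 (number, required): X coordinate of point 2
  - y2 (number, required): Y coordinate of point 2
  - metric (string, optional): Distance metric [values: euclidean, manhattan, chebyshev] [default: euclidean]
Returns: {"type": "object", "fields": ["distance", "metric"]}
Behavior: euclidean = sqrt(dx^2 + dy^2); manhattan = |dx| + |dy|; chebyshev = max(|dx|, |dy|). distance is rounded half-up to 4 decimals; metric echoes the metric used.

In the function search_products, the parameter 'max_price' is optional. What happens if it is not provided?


The search_products spec declares:
  - max_price (number, optional): Maximum price, inclusive [default: 9999]
It defaults to 9999


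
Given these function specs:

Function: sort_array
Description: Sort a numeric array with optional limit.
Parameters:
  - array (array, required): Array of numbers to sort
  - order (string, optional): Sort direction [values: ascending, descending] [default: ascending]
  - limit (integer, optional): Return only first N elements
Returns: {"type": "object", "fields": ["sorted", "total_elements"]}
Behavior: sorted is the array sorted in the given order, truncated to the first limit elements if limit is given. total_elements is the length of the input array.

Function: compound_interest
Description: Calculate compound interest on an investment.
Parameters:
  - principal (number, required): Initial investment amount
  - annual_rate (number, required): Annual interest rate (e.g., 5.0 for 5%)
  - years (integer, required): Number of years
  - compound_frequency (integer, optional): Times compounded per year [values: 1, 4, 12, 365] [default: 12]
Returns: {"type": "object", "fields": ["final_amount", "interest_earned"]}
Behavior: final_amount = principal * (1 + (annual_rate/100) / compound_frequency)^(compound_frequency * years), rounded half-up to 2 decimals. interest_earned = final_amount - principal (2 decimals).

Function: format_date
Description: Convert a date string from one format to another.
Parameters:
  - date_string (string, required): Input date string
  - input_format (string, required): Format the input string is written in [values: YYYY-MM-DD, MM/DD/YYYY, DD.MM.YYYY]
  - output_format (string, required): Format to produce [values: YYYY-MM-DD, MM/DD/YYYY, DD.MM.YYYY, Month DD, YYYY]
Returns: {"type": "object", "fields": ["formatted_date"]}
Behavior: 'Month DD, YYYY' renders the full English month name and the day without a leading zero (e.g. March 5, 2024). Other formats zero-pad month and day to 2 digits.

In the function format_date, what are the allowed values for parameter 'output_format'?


The format_date spec declares:
  - output_format (string, required): Format to produce [values: YYYY-MM-DD, MM/DD/YYYY, DD.MM.YYYY, Month DD, YYYY]
Allowed values:
YYYY-MM-DD, MM/DD/YYYY, DD.MM.YYYY, Month DD, YYYY


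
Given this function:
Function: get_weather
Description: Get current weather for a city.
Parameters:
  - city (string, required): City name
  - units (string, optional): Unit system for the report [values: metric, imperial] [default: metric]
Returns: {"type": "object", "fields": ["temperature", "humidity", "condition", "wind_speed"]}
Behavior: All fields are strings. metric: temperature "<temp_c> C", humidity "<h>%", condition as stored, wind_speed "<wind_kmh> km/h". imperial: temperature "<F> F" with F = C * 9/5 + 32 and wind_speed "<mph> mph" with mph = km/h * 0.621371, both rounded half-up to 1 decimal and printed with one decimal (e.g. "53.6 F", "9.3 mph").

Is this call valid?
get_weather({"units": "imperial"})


Checking required parameters...
Missing required parameter: city
Invalid - missing required parameter 'city'


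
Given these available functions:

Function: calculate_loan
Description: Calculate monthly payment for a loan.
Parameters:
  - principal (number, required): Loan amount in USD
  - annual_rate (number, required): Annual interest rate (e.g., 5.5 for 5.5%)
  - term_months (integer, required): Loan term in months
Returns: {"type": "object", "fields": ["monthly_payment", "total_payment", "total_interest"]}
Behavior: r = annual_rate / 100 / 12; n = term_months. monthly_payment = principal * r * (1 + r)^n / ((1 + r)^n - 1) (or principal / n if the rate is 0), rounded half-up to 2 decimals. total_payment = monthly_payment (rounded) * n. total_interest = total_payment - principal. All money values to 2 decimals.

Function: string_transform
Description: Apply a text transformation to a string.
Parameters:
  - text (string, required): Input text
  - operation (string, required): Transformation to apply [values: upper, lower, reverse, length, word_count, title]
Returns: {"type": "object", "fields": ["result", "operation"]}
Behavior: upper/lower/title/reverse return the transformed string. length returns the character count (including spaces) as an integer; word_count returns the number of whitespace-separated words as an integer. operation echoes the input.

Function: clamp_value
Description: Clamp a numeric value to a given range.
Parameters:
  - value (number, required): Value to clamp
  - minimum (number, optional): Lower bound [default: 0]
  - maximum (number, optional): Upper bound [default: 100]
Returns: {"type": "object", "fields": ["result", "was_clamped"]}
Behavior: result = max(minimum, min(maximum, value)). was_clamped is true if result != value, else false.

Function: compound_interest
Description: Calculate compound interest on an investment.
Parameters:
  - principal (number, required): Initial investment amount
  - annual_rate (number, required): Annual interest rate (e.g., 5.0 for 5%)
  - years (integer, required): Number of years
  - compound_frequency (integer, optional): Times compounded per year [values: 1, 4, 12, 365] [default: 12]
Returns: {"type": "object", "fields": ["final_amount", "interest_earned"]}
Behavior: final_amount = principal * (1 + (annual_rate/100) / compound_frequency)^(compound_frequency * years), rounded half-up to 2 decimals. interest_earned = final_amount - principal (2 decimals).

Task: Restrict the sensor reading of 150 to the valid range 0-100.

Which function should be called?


The task needs a function whose description is: Clamp a numeric value to a given range.
clamp_value


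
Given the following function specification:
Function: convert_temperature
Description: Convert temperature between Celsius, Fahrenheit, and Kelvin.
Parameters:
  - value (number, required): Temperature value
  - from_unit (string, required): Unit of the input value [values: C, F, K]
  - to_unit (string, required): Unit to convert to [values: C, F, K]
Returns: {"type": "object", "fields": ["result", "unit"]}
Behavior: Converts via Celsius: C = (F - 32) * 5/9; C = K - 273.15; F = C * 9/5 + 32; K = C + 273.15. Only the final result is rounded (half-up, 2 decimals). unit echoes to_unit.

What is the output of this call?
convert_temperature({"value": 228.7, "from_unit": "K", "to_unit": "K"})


To C: 228.7 - 273.15 = -44.45
To K: -44.45 + 273.15 = 228.7
Round to 2 decimals: 228.7
Output:
{"result": 228.7, "unit": "K"}


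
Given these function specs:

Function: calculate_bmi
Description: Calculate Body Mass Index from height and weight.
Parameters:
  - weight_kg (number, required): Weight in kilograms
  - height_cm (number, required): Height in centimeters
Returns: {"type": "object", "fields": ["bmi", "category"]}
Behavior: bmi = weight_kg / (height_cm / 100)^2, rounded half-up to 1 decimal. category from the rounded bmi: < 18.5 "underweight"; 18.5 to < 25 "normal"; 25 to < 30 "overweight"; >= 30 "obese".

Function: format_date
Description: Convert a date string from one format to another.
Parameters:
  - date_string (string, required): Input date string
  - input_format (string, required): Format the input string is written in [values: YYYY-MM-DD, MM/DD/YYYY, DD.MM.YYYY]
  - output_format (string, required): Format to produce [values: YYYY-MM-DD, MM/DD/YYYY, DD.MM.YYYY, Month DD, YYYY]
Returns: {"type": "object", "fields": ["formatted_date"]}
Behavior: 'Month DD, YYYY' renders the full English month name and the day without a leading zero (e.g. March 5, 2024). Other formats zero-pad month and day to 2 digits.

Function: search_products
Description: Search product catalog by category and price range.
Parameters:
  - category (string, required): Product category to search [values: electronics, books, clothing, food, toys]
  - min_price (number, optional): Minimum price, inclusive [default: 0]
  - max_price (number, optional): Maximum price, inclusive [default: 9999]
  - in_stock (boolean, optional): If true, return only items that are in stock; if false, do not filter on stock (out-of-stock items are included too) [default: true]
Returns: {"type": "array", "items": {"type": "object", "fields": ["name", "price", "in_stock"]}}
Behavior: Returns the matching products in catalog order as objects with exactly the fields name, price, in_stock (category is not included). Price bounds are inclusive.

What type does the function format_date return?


The format_date spec declares Returns: {"type": "object", "fields": ["formatted_date"]}
Type:
object


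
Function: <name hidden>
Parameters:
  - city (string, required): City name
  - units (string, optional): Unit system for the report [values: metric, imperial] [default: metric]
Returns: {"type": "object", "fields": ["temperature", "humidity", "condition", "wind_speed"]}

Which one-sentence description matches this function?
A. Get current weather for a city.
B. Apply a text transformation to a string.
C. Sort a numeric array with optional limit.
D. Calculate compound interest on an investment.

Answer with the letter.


Parameters city, units and return ["temperature", "humidity", "condition", "wind_speed"] fit: Get current weather for a city.
A


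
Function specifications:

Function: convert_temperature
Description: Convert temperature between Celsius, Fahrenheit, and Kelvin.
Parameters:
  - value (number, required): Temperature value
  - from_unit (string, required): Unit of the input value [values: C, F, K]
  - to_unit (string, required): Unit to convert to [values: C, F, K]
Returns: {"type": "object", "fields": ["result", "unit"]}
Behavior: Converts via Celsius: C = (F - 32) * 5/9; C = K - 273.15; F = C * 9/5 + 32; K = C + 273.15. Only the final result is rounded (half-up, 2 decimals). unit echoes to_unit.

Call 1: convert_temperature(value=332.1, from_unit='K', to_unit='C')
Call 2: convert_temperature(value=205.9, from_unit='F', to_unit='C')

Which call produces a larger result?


Call 1:
  To C: 332.1 - 273.15 = 58.95
  Target is C: 58.95
  Round to 2 decimals: 58.95
  -> 58.95 C
Call 2:
  To C: (205.9 - 32) * 5/9 = 96.611111
  Target is C: 96.611111
  Round to 2 decimals: 96.61
  -> 96.61 C
Call 2 (96.61 C)


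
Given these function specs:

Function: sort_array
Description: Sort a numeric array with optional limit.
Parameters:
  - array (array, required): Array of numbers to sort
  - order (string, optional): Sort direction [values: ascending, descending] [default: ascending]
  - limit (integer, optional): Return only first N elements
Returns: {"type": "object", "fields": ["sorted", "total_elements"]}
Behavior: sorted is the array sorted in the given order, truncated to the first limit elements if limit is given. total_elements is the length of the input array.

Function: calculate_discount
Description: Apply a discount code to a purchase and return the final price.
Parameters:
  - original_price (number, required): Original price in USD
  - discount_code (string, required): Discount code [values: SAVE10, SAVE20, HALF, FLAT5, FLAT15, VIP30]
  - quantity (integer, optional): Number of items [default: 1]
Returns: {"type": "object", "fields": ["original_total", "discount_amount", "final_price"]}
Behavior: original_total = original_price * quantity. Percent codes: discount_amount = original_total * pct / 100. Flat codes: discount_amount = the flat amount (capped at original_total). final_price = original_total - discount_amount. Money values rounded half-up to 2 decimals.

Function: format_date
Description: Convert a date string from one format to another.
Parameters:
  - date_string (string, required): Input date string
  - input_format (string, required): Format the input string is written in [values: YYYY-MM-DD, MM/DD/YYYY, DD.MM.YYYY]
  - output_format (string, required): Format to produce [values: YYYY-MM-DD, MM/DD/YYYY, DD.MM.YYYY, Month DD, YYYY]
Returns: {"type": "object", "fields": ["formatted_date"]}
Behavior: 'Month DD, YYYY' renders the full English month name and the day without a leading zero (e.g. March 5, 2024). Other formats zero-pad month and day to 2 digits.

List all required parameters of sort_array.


Parameters of sort_array and their required/optional flag:
  array: required
  order: optional
  limit: optional
array


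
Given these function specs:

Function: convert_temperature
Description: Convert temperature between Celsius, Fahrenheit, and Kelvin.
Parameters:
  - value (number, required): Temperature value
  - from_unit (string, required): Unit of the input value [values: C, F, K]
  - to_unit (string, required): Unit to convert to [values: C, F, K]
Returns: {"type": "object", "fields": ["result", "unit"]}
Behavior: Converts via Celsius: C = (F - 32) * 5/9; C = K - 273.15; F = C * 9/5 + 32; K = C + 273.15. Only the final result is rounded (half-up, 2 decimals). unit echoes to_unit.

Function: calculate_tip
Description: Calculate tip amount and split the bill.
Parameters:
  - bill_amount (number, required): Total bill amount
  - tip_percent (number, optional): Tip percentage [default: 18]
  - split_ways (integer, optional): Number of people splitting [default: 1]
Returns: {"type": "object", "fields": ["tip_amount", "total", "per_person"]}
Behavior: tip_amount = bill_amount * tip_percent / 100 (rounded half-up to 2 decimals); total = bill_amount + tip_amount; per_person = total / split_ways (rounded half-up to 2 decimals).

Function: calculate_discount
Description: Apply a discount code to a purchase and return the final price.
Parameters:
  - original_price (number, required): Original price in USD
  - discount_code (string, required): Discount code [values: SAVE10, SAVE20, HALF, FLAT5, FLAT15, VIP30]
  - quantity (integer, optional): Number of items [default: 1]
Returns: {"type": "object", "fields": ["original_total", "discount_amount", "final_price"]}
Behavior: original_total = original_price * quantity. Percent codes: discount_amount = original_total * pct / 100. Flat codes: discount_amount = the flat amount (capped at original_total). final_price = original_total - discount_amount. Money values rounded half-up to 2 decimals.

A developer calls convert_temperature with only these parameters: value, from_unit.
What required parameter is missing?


Required parameters: value, from_unit, to_unit
Provided: value, from_unit
Missing: to_unit
to_unit


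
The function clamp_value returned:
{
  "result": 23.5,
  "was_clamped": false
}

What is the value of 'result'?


23.5


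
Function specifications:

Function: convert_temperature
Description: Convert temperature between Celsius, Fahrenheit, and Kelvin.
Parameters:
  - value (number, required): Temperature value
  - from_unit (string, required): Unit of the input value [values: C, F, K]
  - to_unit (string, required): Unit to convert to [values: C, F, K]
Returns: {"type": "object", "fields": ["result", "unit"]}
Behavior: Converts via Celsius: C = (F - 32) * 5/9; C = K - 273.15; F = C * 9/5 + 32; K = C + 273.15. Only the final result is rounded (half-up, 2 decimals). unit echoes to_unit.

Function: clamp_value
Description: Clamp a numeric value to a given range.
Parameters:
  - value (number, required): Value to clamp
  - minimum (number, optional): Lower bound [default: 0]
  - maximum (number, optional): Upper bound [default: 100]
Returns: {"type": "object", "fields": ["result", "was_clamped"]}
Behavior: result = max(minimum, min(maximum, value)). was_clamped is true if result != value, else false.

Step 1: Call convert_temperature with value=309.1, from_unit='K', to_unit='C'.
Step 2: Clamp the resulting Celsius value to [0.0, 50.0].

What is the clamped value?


Step 1: convert_temperature(value=309.1, from_unit=K, to_unit=C)
  To C: 309.1 - 273.15 = 35.95
  Target is C: 35.95
  Round to 2 decimals: 35.95
  -> result = 35.95 C
Step 2: clamp_value(value=35.95, minimum=0.0, maximum=50.0)
  result = max(0.0, min(50.0, 35.95)) = max(0.0, 35.95) = 35.95
  was_clamped = (35.95 != 35.95) = false
  -> result = 35.95
35.95


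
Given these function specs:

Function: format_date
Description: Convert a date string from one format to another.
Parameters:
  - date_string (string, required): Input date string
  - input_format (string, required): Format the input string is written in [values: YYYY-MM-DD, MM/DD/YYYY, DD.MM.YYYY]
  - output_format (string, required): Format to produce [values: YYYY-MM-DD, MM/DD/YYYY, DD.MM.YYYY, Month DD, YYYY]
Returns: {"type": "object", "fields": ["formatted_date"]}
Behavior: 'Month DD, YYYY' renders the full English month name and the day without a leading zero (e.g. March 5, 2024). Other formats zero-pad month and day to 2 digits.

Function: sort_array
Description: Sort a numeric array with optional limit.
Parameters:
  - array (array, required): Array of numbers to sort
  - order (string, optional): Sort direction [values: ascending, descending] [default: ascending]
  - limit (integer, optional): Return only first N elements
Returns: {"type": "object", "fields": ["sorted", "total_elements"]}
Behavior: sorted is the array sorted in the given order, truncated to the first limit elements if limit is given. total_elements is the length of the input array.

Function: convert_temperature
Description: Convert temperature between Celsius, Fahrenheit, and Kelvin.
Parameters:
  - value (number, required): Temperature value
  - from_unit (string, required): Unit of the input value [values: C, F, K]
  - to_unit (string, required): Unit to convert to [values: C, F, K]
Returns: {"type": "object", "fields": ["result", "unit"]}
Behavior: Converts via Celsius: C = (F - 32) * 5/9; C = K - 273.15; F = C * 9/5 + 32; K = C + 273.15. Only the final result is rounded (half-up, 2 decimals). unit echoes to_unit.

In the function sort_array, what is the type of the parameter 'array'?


The sort_array spec declares:
  - array (array, required): Array of numbers to sort
Type:
array


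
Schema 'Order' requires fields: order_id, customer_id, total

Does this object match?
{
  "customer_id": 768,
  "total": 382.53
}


Checking required fields...
Missing: order_id
Invalid - missing required field 'order_id'


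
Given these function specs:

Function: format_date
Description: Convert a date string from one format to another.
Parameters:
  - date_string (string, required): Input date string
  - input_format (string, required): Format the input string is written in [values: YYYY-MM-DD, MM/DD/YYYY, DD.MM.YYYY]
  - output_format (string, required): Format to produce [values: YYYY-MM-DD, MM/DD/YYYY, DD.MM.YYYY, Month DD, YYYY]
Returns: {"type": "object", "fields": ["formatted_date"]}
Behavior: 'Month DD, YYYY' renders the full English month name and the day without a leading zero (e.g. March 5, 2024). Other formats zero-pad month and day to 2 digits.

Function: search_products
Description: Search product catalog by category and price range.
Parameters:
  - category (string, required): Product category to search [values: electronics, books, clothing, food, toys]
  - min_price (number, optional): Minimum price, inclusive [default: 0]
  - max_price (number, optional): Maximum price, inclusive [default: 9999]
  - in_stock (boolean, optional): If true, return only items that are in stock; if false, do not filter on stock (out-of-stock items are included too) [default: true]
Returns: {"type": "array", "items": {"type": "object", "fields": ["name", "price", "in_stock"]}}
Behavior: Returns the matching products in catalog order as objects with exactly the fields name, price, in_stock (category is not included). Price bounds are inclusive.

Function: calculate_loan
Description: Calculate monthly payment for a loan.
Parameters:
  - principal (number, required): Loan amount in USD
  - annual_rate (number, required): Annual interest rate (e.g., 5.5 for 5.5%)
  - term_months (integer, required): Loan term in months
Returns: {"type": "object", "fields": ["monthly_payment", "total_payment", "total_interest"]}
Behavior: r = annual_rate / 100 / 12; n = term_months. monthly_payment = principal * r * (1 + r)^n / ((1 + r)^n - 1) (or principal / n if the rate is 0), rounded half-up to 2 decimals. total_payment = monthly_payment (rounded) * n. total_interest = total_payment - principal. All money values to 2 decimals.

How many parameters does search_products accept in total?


Parameters of search_products: category (required), min_price (optional), max_price (optional), in_stock (optional)
Total:
4
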